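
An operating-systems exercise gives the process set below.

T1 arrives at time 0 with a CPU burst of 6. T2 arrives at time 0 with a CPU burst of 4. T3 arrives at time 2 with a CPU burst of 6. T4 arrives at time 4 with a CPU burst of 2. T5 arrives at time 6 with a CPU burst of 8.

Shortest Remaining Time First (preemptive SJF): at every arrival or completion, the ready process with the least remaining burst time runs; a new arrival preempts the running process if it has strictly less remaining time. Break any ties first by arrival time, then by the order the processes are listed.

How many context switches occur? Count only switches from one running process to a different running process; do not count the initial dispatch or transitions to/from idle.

Schedule: | T2 0-4 | T4 4-6 | T1 6-12 | T3 12-18 | T5 18-26 |
Completion: T1=12  T2=4  T3=18  T4=6  T5=26
Turnaround (C−A): T1=12  T2=4  T3=16  T4=2  T5=20

4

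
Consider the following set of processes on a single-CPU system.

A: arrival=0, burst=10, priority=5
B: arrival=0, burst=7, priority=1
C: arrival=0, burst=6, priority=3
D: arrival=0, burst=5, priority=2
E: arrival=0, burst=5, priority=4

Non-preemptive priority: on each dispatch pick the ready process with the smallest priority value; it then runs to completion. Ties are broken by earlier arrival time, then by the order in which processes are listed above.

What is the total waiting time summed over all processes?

60

Timeline: | B 0-7 | D 7-12 | C 12-18 | E 18-23 | A 23-33 |
Completion: A=33  B=7  C=18  D=12  E=23
Waiting = turnaround − burst: A=23, B=0, C=12, D=7, E=18
Total waiting = 23 + 0 + 12 + 7 + 18 = 60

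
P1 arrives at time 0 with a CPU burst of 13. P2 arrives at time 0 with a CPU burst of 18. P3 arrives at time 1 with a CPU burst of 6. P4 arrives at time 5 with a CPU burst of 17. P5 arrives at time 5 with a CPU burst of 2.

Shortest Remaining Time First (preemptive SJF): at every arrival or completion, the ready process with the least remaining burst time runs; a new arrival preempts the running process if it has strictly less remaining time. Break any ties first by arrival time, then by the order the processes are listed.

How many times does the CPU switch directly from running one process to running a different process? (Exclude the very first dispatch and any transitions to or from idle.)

Schedule: | P1 0-1 | P3 1-7 | P5 7-9 | P1 9-21 | P4 21-38 | P2 38-56 |
Completion: P1=21  P2=56  P3=7  P4=38  P5=9
Turnaround (C−A): P1=21  P2=56  P3=6  P4=33  P5=4

5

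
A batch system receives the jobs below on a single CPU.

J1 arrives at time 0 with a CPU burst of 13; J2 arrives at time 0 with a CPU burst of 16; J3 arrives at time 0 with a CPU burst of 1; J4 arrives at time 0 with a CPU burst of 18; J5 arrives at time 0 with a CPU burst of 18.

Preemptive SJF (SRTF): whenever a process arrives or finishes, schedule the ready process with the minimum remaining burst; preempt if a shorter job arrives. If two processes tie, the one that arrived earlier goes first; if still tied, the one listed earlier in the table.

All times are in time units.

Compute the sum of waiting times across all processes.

Timeline: | J3 0-1 | J1 1-14 | J2 14-30 | J4 30-48 | J5 48-66 |
Completion: J1=14  J2=30  J3=1  J4=48  J5=66
Turnaround (C−A): J1=14  J2=30  J3=1  J4=48  J5=66
Waiting = turnaround − burst: J1=1, J2=14, J3=0, J4=30, J5=48
Total waiting = 1 + 14 + 0 + 30 + 48 = 93

93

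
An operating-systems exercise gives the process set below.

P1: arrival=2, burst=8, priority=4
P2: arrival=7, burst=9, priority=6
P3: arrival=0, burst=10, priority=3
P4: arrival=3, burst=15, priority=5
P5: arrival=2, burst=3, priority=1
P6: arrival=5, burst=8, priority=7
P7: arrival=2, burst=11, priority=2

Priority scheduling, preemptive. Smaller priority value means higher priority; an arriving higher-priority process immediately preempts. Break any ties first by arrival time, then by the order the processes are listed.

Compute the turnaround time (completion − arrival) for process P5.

3

Timeline: | P3 0-2 | P5 2-5 | P7 5-16 | P3 16-24 | P1 24-32 | P4 32-47 | P2 47-56 | P6 56-64 |
Completion: P1=32  P2=56  P3=24  P4=47  P5=5  P6=64  P7=16
Turnaround(P5) = completion − arrival = 5 − 2 = 3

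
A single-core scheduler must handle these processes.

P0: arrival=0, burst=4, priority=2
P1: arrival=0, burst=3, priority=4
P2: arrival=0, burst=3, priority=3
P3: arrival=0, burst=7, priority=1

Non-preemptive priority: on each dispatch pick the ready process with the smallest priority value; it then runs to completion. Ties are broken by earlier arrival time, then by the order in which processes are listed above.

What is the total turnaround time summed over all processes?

49

Timeline: | P3 0-7 | P0 7-11 | P2 11-14 | P1 14-17 |
Completion: P0=11  P1=17  P2=14  P3=7
Turnaround (C−A): P0=11  P1=17  P2=14  P3=7
Turnaround = completion − arrival: P0=11, P1=17, P2=14, P3=7
Total turnaround = 11 + 17 + 14 + 7 = 49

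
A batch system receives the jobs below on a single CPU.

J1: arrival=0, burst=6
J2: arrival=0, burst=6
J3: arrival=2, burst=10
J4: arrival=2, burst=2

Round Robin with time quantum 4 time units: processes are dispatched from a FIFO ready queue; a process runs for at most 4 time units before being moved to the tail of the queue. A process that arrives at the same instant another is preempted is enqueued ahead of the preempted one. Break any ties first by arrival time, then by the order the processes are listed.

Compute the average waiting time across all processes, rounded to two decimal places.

11.00

Gantt: | J1 0-4 | J2 4-8 | J3 8-12 | J4 12-14 | J1 14-16 | J2 16-18 | J3 18-24 |
Completion: J1=16  J2=18  J3=24  J4=14
Waiting times: J1=10, J2=12, J3=12, J4=10
Average waiting = (10+12+12+10) / 4 = 44/4 = 11.00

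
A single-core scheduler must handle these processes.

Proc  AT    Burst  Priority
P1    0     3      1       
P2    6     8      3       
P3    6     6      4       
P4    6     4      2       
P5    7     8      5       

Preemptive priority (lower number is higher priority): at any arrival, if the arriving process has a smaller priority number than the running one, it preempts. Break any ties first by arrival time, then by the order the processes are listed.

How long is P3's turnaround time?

18

Schedule: | P1 0-3 | idle 3-6 | P4 6-10 | P2 10-18 | P3 18-24 | P5 24-32 |
Completion: P1=3  P2=18  P3=24  P4=10  P5=32
Turnaround (C−A): P1=3  P2=12  P3=18  P4=4  P5=25
Turnaround(P3) = completion − arrival = 24 − 6 = 18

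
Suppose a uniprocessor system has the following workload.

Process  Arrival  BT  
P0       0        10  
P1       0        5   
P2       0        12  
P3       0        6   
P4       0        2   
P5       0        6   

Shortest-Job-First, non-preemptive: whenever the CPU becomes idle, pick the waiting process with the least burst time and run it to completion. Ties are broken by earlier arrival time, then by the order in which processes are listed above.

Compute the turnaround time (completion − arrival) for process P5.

19

Schedule: | P4 0-2 | P1 2-7 | P3 7-13 | P5 13-19 | P0 19-29 | P2 29-41 |
Completion: P0=29  P1=7  P2=41  P3=13  P4=2  P5=19
Turnaround (C−A): P0=29  P1=7  P2=41  P3=13  P4=2  P5=19
Turnaround(P5) = completion − arrival = 19 − 0 = 19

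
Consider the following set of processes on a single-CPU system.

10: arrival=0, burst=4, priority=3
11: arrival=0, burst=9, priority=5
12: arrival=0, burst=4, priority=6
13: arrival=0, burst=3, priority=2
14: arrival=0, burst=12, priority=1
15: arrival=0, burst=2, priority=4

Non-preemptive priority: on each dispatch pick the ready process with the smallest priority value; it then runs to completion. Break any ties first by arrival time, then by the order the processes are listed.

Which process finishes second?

Gantt: | 14 0-12 | 13 12-15 | 10 15-19 | 15 19-21 | 11 21-30 | 12 30-34 |
Completion: 10=19  11=30  12=34  13=15  14=12  15=21
Turnaround (C−A): 10=19  11=30  12=34  13=15  14=12  15=21
Finish order: 14 → 13 → 10 → 15 → 11 → 12

13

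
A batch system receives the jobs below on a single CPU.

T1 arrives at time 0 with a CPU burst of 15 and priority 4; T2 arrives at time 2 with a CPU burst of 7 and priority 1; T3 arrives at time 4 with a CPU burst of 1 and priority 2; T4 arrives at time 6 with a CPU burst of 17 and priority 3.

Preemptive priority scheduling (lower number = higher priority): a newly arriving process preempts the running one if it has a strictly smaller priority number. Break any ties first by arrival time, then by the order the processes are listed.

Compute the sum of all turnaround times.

74

Gantt: | T1 0-2 | T2 2-9 | T3 9-10 | T4 10-27 | T1 27-40 |
Completion: T1=40  T2=9  T3=10  T4=27
Turnaround (C−A): T1=40  T2=7  T3=6  T4=21
Turnaround = completion − arrival: T1=40, T2=7, T3=6, T4=21
Total turnaround = 40 + 7 + 6 + 21 = 74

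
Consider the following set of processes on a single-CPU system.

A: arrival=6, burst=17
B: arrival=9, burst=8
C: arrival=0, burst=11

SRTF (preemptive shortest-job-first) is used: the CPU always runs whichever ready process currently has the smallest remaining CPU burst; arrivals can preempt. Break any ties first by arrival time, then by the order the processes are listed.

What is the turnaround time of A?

30

Schedule: | C 0-11 | B 11-19 | A 19-36 |
Completion: A=36  B=19  C=11
Turnaround (C−A): A=30  B=10  C=11
Turnaround(A) = completion − arrival = 36 − 6 = 30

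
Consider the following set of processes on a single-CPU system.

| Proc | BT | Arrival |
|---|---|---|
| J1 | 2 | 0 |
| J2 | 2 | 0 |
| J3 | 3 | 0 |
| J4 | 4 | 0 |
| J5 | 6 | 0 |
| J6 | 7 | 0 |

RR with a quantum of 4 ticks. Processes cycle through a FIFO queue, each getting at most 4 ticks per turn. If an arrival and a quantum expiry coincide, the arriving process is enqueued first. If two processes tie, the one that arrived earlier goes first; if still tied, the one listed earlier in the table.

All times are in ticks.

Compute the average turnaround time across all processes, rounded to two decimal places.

Schedule: | J1 0-2 | J2 2-4 | J3 4-7 | J4 7-11 | J5 11-15 | J6 15-19 | J5 19-21 | J6 21-24 |
Completion: J1=2  J2=4  J3=7  J4=11  J5=21  J6=24
Turnaround (C−A): J1=2  J2=4  J3=7  J4=11  J5=21  J6=24
Turnaround times: J1=2, J2=4, J3=7, J4=11, J5=21, J6=24
Average turnaround = (2+4+7+11+21+24) / 6 = 69/6 = 11.50

11.50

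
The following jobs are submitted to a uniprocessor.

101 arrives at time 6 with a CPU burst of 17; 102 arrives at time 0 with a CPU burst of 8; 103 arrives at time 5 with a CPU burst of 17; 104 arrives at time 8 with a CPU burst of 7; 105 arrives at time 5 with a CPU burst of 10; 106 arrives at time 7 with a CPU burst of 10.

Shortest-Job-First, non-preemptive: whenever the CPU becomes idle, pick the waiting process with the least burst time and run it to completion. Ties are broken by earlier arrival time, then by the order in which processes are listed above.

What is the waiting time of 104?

0

Schedule: | 102 0-8 | 104 8-15 | 105 15-25 | 106 25-35 | 103 35-52 | 101 52-69 |
Completion: 101=69  102=8  103=52  104=15  105=25  106=35
Turnaround (C−A): 101=63  102=8  103=47  104=7  105=20  106=28
Waiting(104) = turnaround − burst = 7 − 7 = 0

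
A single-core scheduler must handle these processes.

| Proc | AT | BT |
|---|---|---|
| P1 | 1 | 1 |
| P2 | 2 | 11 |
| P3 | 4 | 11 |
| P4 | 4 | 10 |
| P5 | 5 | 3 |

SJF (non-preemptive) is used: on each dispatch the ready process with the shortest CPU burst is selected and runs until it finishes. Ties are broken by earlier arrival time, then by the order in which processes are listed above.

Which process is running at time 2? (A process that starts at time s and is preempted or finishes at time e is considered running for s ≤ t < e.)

Schedule: | idle 0-1 | P1 1-2 | P2 2-13 | P5 13-16 | P4 16-26 | P3 26-37 |
Completion: P1=2  P2=13  P3=37  P4=26  P5=16

P2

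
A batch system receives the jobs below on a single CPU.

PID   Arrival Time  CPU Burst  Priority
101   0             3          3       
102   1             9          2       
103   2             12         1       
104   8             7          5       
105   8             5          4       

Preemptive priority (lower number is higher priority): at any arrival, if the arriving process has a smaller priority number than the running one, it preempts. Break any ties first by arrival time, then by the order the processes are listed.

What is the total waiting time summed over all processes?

70

Gantt: | 101 0-1 | 102 1-2 | 103 2-14 | 102 14-22 | 101 22-24 | 105 24-29 | 104 29-36 |
Completion: 101=24  102=22  103=14  104=36  105=29
Turnaround (C−A): 101=24  102=21  103=12  104=28  105=21
Waiting = turnaround − burst: 101=21, 102=12, 103=0, 104=21, 105=16
Total waiting = 21 + 12 + 0 + 21 + 16 = 70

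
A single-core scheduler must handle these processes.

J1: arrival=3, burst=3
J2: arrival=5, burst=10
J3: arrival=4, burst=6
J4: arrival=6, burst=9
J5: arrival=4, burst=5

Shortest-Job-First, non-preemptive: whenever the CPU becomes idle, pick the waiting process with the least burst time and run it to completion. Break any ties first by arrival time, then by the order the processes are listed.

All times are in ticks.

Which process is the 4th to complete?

Timeline: | idle 0-3 | J1 3-6 | J5 6-11 | J3 11-17 | J4 17-26 | J2 26-36 |
Completion: J1=6  J2=36  J3=17  J4=26  J5=11
Finish order: J1 → J5 → J3 → J4 → J2

J4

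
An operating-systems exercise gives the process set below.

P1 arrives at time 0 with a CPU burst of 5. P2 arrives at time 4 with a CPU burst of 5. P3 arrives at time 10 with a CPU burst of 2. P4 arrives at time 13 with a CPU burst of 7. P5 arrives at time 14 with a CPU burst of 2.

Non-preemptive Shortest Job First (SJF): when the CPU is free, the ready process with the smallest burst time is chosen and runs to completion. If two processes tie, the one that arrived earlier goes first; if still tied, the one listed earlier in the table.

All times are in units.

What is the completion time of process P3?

12

Timeline: | P1 0-5 | P2 5-10 | P3 10-12 | idle 12-13 | P4 13-20 | P5 20-22 |
Completion: P1=5  P2=10  P3=12  P4=20  P5=22
Turnaround (C−A): P1=5  P2=6  P3=2  P4=7  P5=8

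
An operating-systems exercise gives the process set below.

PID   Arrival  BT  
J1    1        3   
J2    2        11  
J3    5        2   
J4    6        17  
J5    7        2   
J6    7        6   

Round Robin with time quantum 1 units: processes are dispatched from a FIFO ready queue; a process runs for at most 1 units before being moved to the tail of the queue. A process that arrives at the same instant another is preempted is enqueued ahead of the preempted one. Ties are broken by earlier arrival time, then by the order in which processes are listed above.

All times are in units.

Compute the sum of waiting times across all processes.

67

Schedule: | idle 0-1 | J1 1-2 | J2 2-3 | J1 3-4 | J2 4-5 | J1 5-6 | J3 6-7 | J2 7-8 | J4 8-9 | J5 9-10 | J6 10-11 | J3 11-12 | J2 12-13 | J4 13-14 | J5 14-15 | J6 15-16 | J2 16-17 | J4 17-18 | J6 18-19 | J2 19-20 | J4 20-21 | J6 21-22 | J2 22-23 | J4 23-24 | J6 24-25 | J2 25-26 | J4 26-27 | J6 27-28 | J2 28-29 | J4 29-30 | J2 30-31 | J4 31-32 | J2 32-33 | J4 33-42 |
Completion: J1=6  J2=33  J3=12  J4=42  J5=15  J6=28
Waiting = turnaround − burst: J1=2, J2=20, J3=5, J4=19, J5=6, J6=15
Total waiting = 2 + 20 + 5 + 19 + 6 + 15 = 67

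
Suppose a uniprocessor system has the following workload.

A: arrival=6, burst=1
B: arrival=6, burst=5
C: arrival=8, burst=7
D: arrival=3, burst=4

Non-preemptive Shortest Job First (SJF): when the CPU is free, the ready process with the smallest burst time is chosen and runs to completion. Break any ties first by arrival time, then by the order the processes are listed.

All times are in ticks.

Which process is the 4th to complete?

C

Timeline: | idle 0-3 | D 3-7 | A 7-8 | B 8-13 | C 13-20 |
Completion: A=8  B=13  C=20  D=7
Turnaround (C−A): A=2  B=7  C=12  D=4
Finish order: D → A → B → C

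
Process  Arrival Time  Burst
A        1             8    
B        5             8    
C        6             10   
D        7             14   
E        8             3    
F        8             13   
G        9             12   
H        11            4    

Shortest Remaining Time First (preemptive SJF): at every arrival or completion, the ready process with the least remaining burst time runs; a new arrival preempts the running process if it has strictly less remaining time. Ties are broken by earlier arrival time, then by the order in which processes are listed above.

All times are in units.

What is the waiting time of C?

18

Timeline: | idle 0-1 | A 1-9 | E 9-12 | H 12-16 | B 16-24 | C 24-34 | G 34-46 | F 46-59 | D 59-73 |
Completion: A=9  B=24  C=34  D=73  E=12  F=59  G=46  H=16
Waiting(C) = turnaround − burst = 28 − 10 = 18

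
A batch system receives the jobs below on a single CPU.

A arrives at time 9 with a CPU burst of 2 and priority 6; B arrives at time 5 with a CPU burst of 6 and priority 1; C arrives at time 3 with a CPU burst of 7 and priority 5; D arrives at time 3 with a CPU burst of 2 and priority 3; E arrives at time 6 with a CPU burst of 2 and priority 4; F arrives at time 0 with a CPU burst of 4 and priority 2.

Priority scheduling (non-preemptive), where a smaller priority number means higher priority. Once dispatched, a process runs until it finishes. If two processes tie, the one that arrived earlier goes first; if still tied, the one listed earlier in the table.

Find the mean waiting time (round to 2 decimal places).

Timeline: | F 0-4 | D 4-6 | B 6-12 | E 12-14 | C 14-21 | A 21-23 |
Completion: A=23  B=12  C=21  D=6  E=14  F=4
Waiting times: A=12, B=1, C=11, D=1, E=6, F=0
Average waiting = (12+1+11+1+6+0) / 6 = 31/6 = 5.17

5.17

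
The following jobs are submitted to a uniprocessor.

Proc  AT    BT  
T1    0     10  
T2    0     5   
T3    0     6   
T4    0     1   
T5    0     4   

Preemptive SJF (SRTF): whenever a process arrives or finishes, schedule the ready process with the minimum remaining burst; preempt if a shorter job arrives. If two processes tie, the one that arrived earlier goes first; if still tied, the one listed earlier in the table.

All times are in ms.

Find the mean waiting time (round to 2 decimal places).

6.40

Schedule: | T4 0-1 | T5 1-5 | T2 5-10 | T3 10-16 | T1 16-26 |
Completion: T1=26  T2=10  T3=16  T4=1  T5=5
Turnaround (C−A): T1=26  T2=10  T3=16  T4=1  T5=5
Waiting times: T1=16, T2=5, T3=10, T4=0, T5=1
Average waiting = (16+5+10+0+1) / 5 = 32/5 = 6.40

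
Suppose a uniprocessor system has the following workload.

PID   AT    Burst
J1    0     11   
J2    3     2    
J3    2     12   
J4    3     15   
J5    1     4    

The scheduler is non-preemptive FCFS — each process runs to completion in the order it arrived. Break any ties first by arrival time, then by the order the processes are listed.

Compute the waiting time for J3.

Schedule: | J1 0-11 | J5 11-15 | J3 15-27 | J2 27-29 | J4 29-44 |
Completion: J1=11  J2=29  J3=27  J4=44  J5=15
Turnaround (C−A): J1=11  J2=26  J3=25  J4=41  J5=14
Waiting(J3) = turnaround − burst = 25 − 12 = 13

13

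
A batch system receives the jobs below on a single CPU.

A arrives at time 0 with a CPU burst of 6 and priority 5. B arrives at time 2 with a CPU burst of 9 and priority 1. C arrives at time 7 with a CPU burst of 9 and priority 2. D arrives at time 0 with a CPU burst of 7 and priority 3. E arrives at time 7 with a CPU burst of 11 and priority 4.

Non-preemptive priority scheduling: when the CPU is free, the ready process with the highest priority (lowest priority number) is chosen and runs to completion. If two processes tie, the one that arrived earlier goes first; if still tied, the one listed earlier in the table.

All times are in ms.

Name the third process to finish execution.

Schedule: | D 0-7 | B 7-16 | C 16-25 | E 25-36 | A 36-42 |
Completion: A=42  B=16  C=25  D=7  E=36
Turnaround (C−A): A=42  B=14  C=18  D=7  E=29
Finish order: D → B → C → E → A

C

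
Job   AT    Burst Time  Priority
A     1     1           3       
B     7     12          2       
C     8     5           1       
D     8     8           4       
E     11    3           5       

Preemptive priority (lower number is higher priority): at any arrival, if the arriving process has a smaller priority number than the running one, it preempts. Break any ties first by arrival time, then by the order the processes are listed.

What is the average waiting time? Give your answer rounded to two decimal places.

8.40

Timeline: | idle 0-1 | A 1-2 | idle 2-7 | B 7-8 | C 8-13 | B 13-24 | D 24-32 | E 32-35 |
Completion: A=2  B=24  C=13  D=32  E=35
Waiting times: A=0, B=5, C=0, D=16, E=21
Average waiting = (0+5+0+16+21) / 5 = 42/5 = 8.40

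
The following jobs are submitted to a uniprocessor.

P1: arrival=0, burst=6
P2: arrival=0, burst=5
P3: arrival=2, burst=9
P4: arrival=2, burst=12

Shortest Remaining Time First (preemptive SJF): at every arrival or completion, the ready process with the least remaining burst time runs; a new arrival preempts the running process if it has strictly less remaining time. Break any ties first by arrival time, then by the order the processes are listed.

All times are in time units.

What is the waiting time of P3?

Timeline: | P2 0-5 | P1 5-11 | P3 11-20 | P4 20-32 |
Completion: P1=11  P2=5  P3=20  P4=32
Turnaround (C−A): P1=11  P2=5  P3=18  P4=30
Waiting(P3) = turnaround − burst = 18 − 9 = 9

9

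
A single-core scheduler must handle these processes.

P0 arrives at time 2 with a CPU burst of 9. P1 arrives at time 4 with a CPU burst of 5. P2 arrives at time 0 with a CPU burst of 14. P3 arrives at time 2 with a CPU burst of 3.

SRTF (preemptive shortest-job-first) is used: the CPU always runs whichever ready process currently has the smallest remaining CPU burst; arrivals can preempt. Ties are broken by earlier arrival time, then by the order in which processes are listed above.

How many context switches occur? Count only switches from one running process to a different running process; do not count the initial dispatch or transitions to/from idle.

4

Schedule: | P2 0-2 | P3 2-5 | P1 5-10 | P0 10-19 | P2 19-31 |
Completion: P0=19  P1=10  P2=31  P3=5
Turnaround (C−A): P0=17  P1=6  P2=31  P3=3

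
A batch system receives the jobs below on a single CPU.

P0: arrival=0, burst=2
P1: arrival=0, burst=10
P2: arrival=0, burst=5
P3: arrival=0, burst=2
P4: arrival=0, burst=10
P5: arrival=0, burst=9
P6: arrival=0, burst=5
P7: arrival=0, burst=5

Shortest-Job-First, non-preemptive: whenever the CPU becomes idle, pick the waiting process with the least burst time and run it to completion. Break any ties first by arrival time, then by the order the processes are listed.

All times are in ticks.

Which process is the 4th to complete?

Gantt: | P0 0-2 | P3 2-4 | P2 4-9 | P6 9-14 | P7 14-19 | P5 19-28 | P1 28-38 | P4 38-48 |
Completion: P0=2  P1=38  P2=9  P3=4  P4=48  P5=28  P6=14  P7=19
Turnaround (C−A): P0=2  P1=38  P2=9  P3=4  P4=48  P5=28  P6=14  P7=19
Finish order: P0 → P3 → P2 → P6 → P7 → P5 → P1 → P4

P6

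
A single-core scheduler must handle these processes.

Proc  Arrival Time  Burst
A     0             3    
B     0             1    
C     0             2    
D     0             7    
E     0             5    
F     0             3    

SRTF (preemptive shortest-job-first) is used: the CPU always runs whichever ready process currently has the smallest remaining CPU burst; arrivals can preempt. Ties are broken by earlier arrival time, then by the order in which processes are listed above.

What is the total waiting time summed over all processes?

Gantt: | B 0-1 | C 1-3 | A 3-6 | F 6-9 | E 9-14 | D 14-21 |
Completion: A=6  B=1  C=3  D=21  E=14  F=9
Turnaround (C−A): A=6  B=1  C=3  D=21  E=14  F=9
Waiting = turnaround − burst: A=3, B=0, C=1, D=14, E=9, F=6
Total waiting = 3 + 0 + 1 + 14 + 9 + 6 = 33

33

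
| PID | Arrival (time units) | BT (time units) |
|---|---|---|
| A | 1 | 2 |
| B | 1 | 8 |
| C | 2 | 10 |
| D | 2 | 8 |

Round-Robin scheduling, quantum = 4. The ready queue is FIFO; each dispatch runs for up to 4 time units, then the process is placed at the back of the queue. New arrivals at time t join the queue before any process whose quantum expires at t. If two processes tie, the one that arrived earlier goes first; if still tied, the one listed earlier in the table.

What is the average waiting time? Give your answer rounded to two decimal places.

Timeline: | idle 0-1 | A 1-3 | B 3-7 | C 7-11 | D 11-15 | B 15-19 | C 19-23 | D 23-27 | C 27-29 |
Completion: A=3  B=19  C=29  D=27
Turnaround (C−A): A=2  B=18  C=27  D=25
Waiting times: A=0, B=10, C=17, D=17
Average waiting = (0+10+17+17) / 4 = 44/4 = 11.00

11.00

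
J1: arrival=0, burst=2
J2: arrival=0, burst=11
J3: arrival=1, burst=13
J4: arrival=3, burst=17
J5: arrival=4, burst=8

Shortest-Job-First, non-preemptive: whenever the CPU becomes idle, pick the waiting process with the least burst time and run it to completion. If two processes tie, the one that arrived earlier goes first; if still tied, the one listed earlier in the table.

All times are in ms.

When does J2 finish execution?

Timeline: | J1 0-2 | J2 2-13 | J5 13-21 | J3 21-34 | J4 34-51 |
Completion: J1=2  J2=13  J3=34  J4=51  J5=21
Turnaround (C−A): J1=2  J2=13  J3=33  J4=48  J5=17

13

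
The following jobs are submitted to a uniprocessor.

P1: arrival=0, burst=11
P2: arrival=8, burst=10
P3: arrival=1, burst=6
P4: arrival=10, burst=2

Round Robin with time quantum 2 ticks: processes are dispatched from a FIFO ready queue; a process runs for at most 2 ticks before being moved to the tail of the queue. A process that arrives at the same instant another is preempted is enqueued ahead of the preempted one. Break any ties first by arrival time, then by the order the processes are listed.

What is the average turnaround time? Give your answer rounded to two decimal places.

Schedule: | P1 0-2 | P3 2-4 | P1 4-6 | P3 6-8 | P1 8-10 | P2 10-12 | P3 12-14 | P4 14-16 | P1 16-18 | P2 18-20 | P1 20-22 | P2 22-24 | P1 24-25 | P2 25-29 |
Completion: P1=25  P2=29  P3=14  P4=16
Turnaround (C−A): P1=25  P2=21  P3=13  P4=6
Turnaround times: P1=25, P2=21, P3=13, P4=6
Average turnaround = (25+21+13+6) / 4 = 65/4 = 16.25

16.25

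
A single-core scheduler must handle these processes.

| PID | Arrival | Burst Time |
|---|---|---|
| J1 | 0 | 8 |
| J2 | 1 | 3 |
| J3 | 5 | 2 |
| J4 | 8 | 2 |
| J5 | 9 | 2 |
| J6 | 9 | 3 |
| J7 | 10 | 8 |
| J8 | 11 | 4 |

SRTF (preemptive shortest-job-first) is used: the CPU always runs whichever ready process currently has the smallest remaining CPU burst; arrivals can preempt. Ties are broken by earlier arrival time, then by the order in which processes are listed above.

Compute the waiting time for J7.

14

Timeline: | J1 0-1 | J2 1-4 | J1 4-5 | J3 5-7 | J1 7-8 | J4 8-10 | J5 10-12 | J6 12-15 | J8 15-19 | J1 19-24 | J7 24-32 |
Completion: J1=24  J2=4  J3=7  J4=10  J5=12  J6=15  J7=32  J8=19
Turnaround (C−A): J1=24  J2=3  J3=2  J4=2  J5=3  J6=6  J7=22  J8=8
Waiting(J7) = turnaround − burst = 22 − 8 = 14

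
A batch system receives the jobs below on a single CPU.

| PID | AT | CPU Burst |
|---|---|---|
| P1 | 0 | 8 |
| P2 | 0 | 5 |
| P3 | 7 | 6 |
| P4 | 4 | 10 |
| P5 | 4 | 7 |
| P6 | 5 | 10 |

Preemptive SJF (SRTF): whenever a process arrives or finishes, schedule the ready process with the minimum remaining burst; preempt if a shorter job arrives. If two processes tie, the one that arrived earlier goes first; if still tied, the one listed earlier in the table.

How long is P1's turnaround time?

Schedule: | P2 0-5 | P5 5-12 | P3 12-18 | P1 18-26 | P4 26-36 | P6 36-46 |
Completion: P1=26  P2=5  P3=18  P4=36  P5=12  P6=46
Turnaround (C−A): P1=26  P2=5  P3=11  P4=32  P5=8  P6=41
Turnaround(P1) = completion − arrival = 26 − 0 = 26

26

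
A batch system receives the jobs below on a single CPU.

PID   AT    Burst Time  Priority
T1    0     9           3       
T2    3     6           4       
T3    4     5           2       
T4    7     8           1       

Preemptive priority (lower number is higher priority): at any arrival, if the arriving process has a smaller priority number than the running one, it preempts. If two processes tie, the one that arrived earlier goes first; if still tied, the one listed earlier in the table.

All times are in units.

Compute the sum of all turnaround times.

Schedule: | T1 0-4 | T3 4-7 | T4 7-15 | T3 15-17 | T1 17-22 | T2 22-28 |
Completion: T1=22  T2=28  T3=17  T4=15
Turnaround (C−A): T1=22  T2=25  T3=13  T4=8
Turnaround = completion − arrival: T1=22, T2=25, T3=13, T4=8
Total turnaround = 22 + 25 + 13 + 8 = 68

68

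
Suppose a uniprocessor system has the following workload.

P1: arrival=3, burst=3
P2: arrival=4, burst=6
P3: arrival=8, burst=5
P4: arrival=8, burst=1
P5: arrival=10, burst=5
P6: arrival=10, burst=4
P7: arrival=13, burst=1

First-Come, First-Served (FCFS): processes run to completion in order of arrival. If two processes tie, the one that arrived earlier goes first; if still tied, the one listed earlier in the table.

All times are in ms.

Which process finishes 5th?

P5

Timeline: | idle 0-3 | P1 3-6 | P2 6-12 | P3 12-17 | P4 17-18 | P5 18-23 | P6 23-27 | P7 27-28 |
Completion: P1=6  P2=12  P3=17  P4=18  P5=23  P6=27  P7=28
Finish order: P1 → P2 → P3 → P4 → P5 → P6 → P7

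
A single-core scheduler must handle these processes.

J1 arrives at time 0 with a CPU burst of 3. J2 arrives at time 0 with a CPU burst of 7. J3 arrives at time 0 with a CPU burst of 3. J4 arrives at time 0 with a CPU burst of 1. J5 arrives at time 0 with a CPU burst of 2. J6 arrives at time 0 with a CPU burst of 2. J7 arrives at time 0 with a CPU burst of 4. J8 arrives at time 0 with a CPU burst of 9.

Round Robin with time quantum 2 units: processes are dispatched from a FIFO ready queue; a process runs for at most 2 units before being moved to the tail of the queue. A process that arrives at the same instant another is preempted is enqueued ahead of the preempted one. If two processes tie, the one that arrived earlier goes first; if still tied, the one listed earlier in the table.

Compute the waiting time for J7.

17

Schedule: | J1 0-2 | J2 2-4 | J3 4-6 | J4 6-7 | J5 7-9 | J6 9-11 | J7 11-13 | J8 13-15 | J1 15-16 | J2 16-18 | J3 18-19 | J7 19-21 | J8 21-23 | J2 23-25 | J8 25-27 | J2 27-28 | J8 28-31 |
Completion: J1=16  J2=28  J3=19  J4=7  J5=9  J6=11  J7=21  J8=31
Turnaround (C−A): J1=16  J2=28  J3=19  J4=7  J5=9  J6=11  J7=21  J8=31
Waiting(J7) = turnaround − burst = 21 − 4 = 17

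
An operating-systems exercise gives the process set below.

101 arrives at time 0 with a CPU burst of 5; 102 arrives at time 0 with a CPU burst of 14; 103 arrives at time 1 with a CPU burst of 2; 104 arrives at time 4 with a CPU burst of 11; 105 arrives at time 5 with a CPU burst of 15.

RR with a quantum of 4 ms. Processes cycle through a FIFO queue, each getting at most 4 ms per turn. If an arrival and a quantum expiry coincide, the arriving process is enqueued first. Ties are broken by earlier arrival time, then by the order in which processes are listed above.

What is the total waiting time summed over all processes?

97

Timeline: | 101 0-4 | 102 4-8 | 103 8-10 | 104 10-14 | 101 14-15 | 105 15-19 | 102 19-23 | 104 23-27 | 105 27-31 | 102 31-35 | 104 35-38 | 105 38-42 | 102 42-44 | 105 44-47 |
Completion: 101=15  102=44  103=10  104=38  105=47
Turnaround (C−A): 101=15  102=44  103=9  104=34  105=42
Waiting = turnaround − burst: 101=10, 102=30, 103=7, 104=23, 105=27
Total waiting = 10 + 30 + 7 + 23 + 27 = 97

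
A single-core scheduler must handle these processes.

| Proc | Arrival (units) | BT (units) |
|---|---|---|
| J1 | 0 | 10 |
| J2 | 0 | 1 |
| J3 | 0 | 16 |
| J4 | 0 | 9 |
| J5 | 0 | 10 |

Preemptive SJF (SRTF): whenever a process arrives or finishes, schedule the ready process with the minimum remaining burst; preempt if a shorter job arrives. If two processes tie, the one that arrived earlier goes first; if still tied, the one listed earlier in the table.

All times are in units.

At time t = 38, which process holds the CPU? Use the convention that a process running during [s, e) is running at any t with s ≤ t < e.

J3

Timeline: | J2 0-1 | J4 1-10 | J1 10-20 | J5 20-30 | J3 30-46 |
Completion: J1=20  J2=1  J3=46  J4=10  J5=30
Turnaround (C−A): J1=20  J2=1  J3=46  J4=10  J5=30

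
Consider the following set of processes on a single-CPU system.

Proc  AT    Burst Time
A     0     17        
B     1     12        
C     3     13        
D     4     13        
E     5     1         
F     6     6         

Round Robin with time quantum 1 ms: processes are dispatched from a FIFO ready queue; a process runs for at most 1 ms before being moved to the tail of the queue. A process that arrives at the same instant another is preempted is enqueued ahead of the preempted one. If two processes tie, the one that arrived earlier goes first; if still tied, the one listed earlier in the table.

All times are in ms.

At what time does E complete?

Gantt: | A 0-1 | B 1-2 | A 2-3 | B 3-4 | C 4-5 | A 5-6 | D 6-7 | B 7-8 | E 8-9 | C 9-10 | F 10-11 | A 11-12 | D 12-13 | B 13-14 | C 14-15 | F 15-16 | A 16-17 | D 17-18 | B 18-19 | C 19-20 | F 20-21 | A 21-22 | D 22-23 | B 23-24 | C 24-25 | F 25-26 | A 26-27 | D 27-28 | B 28-29 | C 29-30 | F 30-31 | A 31-32 | D 32-33 | B 33-34 | C 34-35 | F 35-36 | A 36-37 | D 37-38 | B 38-39 | C 39-40 | A 40-41 | D 41-42 | B 42-43 | C 43-44 | A 44-45 | D 45-46 | B 46-47 | C 47-48 | A 48-49 | D 49-50 | B 50-51 | C 51-52 | A 52-53 | D 53-54 | C 54-55 | A 55-56 | D 56-57 | C 57-58 | A 58-59 | D 59-60 | A 60-62 |
Completion: A=62  B=51  C=58  D=60  E=9  F=36
Turnaround (C−A): A=62  B=50  C=55  D=56  E=4  F=30

9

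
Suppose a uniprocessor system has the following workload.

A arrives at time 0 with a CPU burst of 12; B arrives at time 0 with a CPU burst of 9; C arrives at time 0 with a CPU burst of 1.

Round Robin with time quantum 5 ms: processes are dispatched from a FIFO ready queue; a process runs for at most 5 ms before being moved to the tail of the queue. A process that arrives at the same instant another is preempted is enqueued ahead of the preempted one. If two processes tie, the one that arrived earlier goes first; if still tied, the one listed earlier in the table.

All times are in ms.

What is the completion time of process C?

11

Timeline: | A 0-5 | B 5-10 | C 10-11 | A 11-16 | B 16-20 | A 20-22 |
Completion: A=22  B=20  C=11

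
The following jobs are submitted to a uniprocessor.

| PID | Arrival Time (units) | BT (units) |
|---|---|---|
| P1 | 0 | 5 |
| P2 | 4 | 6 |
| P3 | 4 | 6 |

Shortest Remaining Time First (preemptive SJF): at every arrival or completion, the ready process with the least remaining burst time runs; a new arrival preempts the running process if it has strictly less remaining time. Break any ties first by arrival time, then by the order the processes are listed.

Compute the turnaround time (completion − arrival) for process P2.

7

Schedule: | P1 0-5 | P2 5-11 | P3 11-17 |
Completion: P1=5  P2=11  P3=17
Turnaround (C−A): P1=5  P2=7  P3=13
Turnaround(P2) = completion − arrival = 11 − 4 = 7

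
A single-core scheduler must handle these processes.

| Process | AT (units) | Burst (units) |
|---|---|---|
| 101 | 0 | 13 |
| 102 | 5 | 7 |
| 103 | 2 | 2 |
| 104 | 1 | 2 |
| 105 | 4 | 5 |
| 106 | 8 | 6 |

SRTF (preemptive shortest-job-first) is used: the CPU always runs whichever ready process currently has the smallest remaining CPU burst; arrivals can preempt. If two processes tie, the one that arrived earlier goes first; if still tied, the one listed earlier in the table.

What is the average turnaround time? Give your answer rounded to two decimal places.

12.00

Gantt: | 101 0-1 | 104 1-3 | 103 3-5 | 105 5-10 | 106 10-16 | 102 16-23 | 101 23-35 |
Completion: 101=35  102=23  103=5  104=3  105=10  106=16
Turnaround (C−A): 101=35  102=18  103=3  104=2  105=6  106=8
Turnaround times: 101=35, 102=18, 103=3, 104=2, 105=6, 106=8
Average turnaround = (35+18+3+2+6+8) / 6 = 72/6 = 12.00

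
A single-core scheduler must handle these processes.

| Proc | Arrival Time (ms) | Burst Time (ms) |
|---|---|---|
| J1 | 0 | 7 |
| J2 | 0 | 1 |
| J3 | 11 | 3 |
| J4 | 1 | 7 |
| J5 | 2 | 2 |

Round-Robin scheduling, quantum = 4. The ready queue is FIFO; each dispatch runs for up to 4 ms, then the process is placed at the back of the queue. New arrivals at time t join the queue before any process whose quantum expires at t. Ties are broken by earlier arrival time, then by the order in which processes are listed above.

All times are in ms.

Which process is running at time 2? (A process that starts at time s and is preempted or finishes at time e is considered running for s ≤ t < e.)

Timeline: | J1 0-4 | J2 4-5 | J4 5-9 | J5 9-11 | J1 11-14 | J4 14-17 | J3 17-20 |
Completion: J1=14  J2=5  J3=20  J4=17  J5=11
Turnaround (C−A): J1=14  J2=5  J3=9  J4=16  J5=9

J1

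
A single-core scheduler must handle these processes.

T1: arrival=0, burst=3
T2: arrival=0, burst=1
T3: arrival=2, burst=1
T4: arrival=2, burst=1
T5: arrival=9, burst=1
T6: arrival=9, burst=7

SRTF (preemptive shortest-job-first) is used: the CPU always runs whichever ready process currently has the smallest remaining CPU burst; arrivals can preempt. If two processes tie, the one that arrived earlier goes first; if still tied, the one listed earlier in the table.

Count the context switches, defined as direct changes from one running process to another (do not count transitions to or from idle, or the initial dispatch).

Gantt: | T2 0-1 | T1 1-2 | T3 2-3 | T4 3-4 | T1 4-6 | idle 6-9 | T5 9-10 | T6 10-17 |
Completion: T1=6  T2=1  T3=3  T4=4  T5=10  T6=17
Turnaround (C−A): T1=6  T2=1  T3=1  T4=2  T5=1  T6=8

5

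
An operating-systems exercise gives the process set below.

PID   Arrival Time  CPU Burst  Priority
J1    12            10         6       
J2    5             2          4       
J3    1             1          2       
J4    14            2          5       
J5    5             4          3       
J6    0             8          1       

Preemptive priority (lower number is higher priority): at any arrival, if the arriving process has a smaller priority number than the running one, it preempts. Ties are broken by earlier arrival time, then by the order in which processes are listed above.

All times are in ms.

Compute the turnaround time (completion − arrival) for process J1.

15

Gantt: | J6 0-8 | J3 8-9 | J5 9-13 | J2 13-15 | J4 15-17 | J1 17-27 |
Completion: J1=27  J2=15  J3=9  J4=17  J5=13  J6=8
Turnaround (C−A): J1=15  J2=10  J3=8  J4=3  J5=8  J6=8
Turnaround(J1) = completion − arrival = 27 − 12 = 15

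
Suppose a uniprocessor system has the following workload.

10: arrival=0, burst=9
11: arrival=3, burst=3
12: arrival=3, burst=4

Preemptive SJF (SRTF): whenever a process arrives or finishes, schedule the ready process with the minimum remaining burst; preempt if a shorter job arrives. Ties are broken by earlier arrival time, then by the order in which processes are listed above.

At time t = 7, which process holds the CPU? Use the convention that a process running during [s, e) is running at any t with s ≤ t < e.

12

Schedule: | 10 0-3 | 11 3-6 | 12 6-10 | 10 10-16 |
Completion: 10=16  11=6  12=10
Turnaround (C−A): 10=16  11=3  12=7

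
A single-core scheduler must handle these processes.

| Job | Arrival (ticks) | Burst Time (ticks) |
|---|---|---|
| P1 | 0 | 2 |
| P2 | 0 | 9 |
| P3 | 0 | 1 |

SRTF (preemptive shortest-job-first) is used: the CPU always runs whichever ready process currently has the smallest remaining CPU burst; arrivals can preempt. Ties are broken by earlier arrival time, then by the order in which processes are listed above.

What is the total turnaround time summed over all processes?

Schedule: | P3 0-1 | P1 1-3 | P2 3-12 |
Completion: P1=3  P2=12  P3=1
Turnaround (C−A): P1=3  P2=12  P3=1
Turnaround = completion − arrival: P1=3, P2=12, P3=1
Total turnaround = 3 + 12 + 1 = 16

16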